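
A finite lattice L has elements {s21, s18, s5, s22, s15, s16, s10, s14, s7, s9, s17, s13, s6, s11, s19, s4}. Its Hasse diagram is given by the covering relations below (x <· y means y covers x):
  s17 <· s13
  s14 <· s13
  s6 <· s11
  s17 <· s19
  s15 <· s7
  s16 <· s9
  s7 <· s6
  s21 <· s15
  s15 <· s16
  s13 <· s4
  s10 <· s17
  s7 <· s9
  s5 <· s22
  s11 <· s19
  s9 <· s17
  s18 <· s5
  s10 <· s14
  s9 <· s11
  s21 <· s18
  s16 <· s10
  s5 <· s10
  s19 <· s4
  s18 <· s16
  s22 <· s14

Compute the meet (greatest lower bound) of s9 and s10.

Common lower bounds of {s9, s10}: s15, s16, s18, s21.
The greatest among these is s16.

s16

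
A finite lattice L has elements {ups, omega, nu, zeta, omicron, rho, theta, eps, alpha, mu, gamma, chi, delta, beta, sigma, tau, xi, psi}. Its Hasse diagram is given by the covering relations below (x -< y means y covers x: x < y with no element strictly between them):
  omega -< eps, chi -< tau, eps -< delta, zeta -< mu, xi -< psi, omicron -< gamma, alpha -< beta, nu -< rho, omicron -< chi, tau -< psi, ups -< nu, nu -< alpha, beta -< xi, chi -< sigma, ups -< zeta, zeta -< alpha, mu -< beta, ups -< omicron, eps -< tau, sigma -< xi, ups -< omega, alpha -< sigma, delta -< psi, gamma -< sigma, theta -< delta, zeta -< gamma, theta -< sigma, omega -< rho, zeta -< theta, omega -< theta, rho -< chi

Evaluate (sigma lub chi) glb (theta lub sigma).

sigma ∨ chi = sigma
theta ∨ sigma = sigma
sigma ∧ sigma = sigma

sigma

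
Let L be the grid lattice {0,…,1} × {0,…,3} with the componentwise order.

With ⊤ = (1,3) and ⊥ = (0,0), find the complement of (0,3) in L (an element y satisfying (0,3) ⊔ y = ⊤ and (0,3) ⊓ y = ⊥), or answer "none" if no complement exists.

(1,0)

Need y with (0,3) ∨ y = (1,3) and (0,3) ∧ y = (0,0).
Checking each element gives: (1,0).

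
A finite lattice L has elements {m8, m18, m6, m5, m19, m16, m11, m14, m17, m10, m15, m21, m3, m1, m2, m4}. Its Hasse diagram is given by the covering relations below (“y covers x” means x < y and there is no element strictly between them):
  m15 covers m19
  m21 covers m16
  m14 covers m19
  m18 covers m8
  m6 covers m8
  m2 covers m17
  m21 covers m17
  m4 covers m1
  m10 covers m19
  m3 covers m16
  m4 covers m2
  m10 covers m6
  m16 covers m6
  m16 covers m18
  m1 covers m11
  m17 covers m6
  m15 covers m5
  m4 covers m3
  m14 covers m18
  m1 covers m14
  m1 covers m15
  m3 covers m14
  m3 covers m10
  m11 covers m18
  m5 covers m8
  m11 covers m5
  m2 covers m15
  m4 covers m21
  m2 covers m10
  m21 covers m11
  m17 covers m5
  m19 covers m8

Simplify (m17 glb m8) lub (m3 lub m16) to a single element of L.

m17 ∧ m8 = m8
m3 ∨ m16 = m3
m8 ∨ m3 = m3

m3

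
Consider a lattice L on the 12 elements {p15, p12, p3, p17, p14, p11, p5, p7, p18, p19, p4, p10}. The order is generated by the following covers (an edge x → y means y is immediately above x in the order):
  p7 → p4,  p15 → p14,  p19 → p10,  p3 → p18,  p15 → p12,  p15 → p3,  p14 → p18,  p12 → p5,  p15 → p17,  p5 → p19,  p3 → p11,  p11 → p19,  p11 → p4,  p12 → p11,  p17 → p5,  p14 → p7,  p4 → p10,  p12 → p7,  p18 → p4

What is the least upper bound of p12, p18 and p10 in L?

Common upper bounds of {p12, p18, p10}: p10.
The least among these is p10.

p10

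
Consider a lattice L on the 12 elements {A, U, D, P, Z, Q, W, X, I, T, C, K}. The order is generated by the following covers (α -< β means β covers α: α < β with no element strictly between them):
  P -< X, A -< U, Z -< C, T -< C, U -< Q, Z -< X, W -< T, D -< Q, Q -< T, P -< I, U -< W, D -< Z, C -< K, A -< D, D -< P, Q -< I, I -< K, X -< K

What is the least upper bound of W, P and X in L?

Common upper bounds of {W, P, X}: K.
The least among these is K.

K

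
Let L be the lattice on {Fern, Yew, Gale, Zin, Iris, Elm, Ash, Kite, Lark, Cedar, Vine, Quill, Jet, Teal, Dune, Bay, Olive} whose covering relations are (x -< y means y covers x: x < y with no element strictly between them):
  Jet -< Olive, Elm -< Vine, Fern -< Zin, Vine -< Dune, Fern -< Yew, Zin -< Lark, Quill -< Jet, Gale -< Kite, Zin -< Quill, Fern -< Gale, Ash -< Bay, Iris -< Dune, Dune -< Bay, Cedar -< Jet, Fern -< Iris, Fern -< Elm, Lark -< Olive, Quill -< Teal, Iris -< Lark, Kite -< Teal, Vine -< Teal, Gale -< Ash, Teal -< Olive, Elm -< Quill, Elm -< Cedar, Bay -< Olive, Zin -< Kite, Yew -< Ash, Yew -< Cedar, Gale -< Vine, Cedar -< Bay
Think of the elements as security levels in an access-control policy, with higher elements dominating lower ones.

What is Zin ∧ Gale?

Common lower bounds of {Zin, Gale}: Fern.
The greatest among these is Fern.

Fern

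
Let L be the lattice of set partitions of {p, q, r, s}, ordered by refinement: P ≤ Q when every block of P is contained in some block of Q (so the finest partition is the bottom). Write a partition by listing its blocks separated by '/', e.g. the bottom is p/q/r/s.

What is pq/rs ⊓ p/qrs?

The meet (common refinement) of pq/rs and p/qrs intersects blocks pairwise, giving p/q/rs.

p/q/rs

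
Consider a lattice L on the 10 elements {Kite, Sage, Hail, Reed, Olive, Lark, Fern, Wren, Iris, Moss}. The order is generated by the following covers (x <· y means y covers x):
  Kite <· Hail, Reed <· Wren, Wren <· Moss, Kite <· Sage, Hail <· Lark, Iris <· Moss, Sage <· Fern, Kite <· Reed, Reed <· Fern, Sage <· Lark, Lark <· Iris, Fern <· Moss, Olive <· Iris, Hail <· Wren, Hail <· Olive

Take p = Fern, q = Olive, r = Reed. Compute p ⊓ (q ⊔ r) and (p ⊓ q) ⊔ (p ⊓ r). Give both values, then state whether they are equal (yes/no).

Fern; Reed; no

q ⊔ r = Moss, so p ⊓ (q ⊔ r) = Fern ⊓ Moss = Fern.
p ⊓ q = Kite and p ⊓ r = Reed, so (p ⊓ q) ⊔ (p ⊓ r) = Kite ⊔ Reed = Reed.
Equal: no.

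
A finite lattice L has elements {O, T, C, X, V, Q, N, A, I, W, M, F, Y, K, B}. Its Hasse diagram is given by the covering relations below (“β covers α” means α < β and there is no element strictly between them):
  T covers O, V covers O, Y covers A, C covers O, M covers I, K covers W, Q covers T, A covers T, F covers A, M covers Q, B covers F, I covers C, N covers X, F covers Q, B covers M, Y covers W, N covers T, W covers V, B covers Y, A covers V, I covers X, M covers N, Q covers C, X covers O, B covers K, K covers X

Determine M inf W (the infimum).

Common lower bounds of {M, W}: O.
The greatest among these is O.

O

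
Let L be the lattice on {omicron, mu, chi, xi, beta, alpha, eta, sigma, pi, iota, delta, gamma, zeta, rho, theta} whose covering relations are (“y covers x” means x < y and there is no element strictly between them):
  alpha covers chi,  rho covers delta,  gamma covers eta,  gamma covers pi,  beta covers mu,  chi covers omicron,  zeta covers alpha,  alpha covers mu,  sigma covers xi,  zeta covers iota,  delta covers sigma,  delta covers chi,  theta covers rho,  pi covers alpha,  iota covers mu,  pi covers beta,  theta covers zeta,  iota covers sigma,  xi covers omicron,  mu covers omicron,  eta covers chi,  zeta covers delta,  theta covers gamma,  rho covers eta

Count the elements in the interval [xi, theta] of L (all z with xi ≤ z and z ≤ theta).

The interval [xi, theta] = {delta, iota, rho, sigma, theta, xi, zeta}, which has 7 elements.

7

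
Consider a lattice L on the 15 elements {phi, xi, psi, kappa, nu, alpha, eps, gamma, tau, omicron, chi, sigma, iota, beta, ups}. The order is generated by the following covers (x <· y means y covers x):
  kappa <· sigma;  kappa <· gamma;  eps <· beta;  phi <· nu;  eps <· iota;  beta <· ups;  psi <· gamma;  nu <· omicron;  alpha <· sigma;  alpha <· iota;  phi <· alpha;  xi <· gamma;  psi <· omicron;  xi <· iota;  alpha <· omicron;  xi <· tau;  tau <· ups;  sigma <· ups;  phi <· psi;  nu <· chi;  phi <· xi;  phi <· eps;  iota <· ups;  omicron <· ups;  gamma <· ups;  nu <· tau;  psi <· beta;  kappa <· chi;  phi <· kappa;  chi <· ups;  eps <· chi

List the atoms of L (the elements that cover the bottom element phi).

The atoms are exactly the elements that cover phi: alpha, eps, kappa, nu, psi, xi.

alpha, eps, kappa, nu, psi, xi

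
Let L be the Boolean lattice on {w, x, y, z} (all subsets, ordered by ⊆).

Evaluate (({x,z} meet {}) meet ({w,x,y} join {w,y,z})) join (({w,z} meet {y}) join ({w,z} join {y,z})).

{w,y,z}

{x,z} ∧ {} = {}
{w,x,y} ∨ {w,y,z} = {w,x,y,z}
{} ∧ {w,x,y,z} = {}
{w,z} ∧ {y} = {}
{w,z} ∨ {y,z} = {w,y,z}
{} ∨ {w,y,z} = {w,y,z}
{} ∨ {w,y,z} = {w,y,z}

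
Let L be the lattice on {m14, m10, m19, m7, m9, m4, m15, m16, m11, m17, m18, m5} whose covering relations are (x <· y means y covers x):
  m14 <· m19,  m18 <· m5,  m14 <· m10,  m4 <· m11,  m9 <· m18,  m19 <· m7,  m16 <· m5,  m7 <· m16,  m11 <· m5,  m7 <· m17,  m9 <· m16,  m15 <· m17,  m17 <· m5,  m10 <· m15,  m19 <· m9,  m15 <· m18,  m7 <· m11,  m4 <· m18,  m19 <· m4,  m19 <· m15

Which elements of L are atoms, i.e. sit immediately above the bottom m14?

m10, m19

The atoms are exactly the elements that cover m14: m10, m19.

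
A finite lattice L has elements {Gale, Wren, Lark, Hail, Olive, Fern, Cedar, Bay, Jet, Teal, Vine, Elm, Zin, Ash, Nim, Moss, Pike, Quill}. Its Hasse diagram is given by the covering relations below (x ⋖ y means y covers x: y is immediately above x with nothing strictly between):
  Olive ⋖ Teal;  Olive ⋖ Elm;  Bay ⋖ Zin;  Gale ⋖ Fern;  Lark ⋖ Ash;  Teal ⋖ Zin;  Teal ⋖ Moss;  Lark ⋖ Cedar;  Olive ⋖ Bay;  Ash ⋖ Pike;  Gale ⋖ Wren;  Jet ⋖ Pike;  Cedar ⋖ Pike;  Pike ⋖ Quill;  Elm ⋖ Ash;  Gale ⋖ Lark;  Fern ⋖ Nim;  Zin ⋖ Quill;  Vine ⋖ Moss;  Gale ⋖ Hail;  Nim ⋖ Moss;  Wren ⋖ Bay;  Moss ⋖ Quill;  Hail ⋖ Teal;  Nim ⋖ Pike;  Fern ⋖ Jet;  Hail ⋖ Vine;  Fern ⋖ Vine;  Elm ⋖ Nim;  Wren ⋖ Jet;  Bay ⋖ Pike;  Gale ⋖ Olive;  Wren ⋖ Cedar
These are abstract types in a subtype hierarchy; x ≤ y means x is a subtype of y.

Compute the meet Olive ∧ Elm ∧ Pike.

Olive

Common lower bounds of {Olive, Elm, Pike}: Gale, Olive.
The greatest among these is Olive.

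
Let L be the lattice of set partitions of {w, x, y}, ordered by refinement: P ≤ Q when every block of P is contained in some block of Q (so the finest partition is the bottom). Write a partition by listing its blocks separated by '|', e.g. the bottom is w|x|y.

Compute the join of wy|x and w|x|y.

Common upper bounds of {wy|x, w|x|y}: wxy, wy|x.
The least among these is wy|x.

wy|x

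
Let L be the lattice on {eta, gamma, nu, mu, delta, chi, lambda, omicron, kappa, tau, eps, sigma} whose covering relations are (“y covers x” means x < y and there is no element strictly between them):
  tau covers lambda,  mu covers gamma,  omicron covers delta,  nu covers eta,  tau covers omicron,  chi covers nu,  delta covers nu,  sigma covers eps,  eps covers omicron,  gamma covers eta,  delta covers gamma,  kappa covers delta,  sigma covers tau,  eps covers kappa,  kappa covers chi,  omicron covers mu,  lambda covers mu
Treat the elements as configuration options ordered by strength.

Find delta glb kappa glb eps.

Common lower bounds of {delta, kappa, eps}: delta, eta, gamma, nu.
The greatest among these is delta.

delta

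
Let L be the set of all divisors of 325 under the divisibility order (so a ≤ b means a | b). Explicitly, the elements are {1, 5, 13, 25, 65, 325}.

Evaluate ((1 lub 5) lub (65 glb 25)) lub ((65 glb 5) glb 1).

5

1 ∨ 5 = 5
65 ∧ 25 = 5
5 ∨ 5 = 5
65 ∧ 5 = 5
5 ∧ 1 = 1
5 ∨ 1 = 5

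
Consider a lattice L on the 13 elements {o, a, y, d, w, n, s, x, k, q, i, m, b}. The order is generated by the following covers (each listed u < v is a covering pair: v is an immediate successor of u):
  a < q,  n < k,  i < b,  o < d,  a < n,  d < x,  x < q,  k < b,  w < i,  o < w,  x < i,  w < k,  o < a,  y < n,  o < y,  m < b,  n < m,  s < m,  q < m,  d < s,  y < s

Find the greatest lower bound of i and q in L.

Common lower bounds of {i, q}: d, o, x.
The greatest among these is x.

x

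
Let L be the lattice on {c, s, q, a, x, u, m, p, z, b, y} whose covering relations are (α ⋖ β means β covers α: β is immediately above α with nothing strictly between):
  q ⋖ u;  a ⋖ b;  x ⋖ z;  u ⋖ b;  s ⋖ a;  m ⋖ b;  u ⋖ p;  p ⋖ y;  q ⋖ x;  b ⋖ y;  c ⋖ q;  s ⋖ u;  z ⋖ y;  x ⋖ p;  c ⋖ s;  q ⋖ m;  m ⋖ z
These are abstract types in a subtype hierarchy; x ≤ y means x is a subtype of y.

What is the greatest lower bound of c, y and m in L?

c

Common lower bounds of {c, y, m}: c.
The greatest among these is c.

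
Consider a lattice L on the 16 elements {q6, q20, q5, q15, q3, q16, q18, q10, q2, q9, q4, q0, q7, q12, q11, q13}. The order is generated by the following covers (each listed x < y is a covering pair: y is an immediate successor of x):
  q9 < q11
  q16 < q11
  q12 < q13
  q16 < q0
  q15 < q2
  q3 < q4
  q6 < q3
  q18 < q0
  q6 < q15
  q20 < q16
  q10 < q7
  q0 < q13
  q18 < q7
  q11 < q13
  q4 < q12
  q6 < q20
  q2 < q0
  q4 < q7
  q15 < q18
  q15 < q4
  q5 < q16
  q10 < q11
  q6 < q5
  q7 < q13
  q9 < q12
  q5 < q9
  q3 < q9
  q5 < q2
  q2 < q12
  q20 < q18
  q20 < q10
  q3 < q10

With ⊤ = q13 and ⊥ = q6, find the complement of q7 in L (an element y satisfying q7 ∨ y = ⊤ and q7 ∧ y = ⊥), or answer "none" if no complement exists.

q5

Need y with q7 ∨ y = q13 and q7 ∧ y = q6.
Checking each element gives: q5.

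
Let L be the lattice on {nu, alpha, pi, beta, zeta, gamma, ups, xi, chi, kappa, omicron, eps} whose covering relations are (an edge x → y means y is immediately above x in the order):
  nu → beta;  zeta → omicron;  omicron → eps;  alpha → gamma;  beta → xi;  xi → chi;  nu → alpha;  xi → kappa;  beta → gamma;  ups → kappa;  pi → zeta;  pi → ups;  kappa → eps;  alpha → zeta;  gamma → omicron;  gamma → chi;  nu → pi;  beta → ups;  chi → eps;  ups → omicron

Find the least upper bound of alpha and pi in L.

zeta

Common upper bounds of {alpha, pi}: eps, omicron, zeta.
The least among these is zeta.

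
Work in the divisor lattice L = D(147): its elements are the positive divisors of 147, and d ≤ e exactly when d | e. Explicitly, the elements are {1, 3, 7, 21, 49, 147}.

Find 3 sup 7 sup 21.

21

In the divisibility order, the join is the least common multiple: lcm(3, 7, 21) = 21.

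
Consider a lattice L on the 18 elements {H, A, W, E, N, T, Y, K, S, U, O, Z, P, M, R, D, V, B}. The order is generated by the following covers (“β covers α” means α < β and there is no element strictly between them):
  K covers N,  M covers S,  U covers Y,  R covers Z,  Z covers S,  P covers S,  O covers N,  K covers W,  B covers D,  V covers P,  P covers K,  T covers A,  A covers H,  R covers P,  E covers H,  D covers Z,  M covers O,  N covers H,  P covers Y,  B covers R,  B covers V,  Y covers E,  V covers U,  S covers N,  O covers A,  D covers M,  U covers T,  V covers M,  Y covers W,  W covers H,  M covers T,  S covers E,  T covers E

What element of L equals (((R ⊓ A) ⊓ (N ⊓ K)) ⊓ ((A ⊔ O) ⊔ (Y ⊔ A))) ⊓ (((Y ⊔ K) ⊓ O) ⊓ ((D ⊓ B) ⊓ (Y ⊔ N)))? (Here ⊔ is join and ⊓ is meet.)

R ∧ A = H
N ∧ K = N
H ∧ N = H
A ∨ O = O
Y ∨ A = U
O ∨ U = V
H ∧ V = H
Y ∨ K = P
P ∧ O = N
D ∧ B = D
Y ∨ N = P
D ∧ P = S
N ∧ S = N
H ∧ N = H

H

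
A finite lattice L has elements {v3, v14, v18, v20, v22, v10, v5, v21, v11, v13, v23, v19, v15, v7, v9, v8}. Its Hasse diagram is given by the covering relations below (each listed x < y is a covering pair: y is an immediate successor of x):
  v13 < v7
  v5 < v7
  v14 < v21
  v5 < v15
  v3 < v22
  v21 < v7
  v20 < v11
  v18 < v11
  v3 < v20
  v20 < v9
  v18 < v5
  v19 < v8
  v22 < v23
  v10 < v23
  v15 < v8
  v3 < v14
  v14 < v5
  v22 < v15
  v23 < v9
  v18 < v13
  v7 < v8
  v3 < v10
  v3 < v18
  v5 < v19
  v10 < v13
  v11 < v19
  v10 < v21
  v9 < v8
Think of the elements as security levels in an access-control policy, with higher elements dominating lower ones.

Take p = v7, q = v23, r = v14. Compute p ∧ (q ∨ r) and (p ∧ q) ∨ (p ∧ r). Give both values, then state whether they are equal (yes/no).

q ∨ r = v8, so p ∧ (q ∨ r) = v7 ∧ v8 = v7.
p ∧ q = v10 and p ∧ r = v14, so (p ∧ q) ∨ (p ∧ r) = v10 ∨ v14 = v21.
Equal: no.

v7; v21; no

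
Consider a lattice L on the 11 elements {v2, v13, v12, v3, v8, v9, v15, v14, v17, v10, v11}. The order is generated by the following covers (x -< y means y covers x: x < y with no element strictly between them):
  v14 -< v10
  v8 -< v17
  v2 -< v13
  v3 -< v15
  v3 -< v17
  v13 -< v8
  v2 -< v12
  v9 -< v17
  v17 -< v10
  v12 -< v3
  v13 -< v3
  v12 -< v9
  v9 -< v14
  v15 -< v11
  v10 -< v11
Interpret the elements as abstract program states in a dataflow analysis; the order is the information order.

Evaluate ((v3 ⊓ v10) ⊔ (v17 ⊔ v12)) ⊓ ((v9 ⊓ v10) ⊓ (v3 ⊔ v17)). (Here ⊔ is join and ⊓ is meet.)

v9

v3 ∧ v10 = v3
v17 ∨ v12 = v17
v3 ∨ v17 = v17
v9 ∧ v10 = v9
v3 ∨ v17 = v17
v9 ∧ v17 = v9
v17 ∧ v9 = v9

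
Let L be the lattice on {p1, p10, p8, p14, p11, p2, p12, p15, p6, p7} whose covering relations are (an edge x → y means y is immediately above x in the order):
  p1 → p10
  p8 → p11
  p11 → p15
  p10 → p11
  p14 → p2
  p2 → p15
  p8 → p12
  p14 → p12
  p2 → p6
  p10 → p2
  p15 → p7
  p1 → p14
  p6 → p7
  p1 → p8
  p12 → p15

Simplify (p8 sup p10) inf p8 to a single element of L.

p8

p8 ∨ p10 = p11
p11 ∧ p8 = p8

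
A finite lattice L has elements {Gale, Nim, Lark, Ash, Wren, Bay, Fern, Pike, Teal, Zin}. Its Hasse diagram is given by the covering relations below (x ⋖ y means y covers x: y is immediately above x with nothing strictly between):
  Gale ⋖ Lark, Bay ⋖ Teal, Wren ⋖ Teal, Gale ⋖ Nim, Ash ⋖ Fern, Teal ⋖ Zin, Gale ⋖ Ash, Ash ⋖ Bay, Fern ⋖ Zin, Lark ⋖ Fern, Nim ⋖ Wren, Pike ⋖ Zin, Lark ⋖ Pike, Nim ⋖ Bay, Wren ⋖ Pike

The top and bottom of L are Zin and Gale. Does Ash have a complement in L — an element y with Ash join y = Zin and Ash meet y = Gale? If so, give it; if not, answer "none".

Pike

Need y with Ash ∨ y = Zin and Ash ∧ y = Gale.
Checking each element gives: Pike.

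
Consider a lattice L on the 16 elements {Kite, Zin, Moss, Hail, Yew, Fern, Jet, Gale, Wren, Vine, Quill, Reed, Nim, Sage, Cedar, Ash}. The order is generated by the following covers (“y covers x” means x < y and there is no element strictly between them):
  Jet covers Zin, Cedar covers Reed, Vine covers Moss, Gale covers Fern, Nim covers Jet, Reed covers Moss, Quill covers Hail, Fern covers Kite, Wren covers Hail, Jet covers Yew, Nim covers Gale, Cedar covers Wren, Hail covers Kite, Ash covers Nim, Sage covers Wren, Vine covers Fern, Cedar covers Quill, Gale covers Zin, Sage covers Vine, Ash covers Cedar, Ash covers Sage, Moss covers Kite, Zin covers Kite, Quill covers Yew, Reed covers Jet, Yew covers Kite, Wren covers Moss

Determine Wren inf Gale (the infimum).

Kite

Common lower bounds of {Wren, Gale}: Kite.
The greatest among these is Kite.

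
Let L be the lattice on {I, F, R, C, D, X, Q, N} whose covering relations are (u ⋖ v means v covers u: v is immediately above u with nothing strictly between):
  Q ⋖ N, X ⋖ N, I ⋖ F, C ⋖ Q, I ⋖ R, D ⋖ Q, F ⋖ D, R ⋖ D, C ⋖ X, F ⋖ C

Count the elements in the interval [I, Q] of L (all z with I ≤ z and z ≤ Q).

6

The interval [I, Q] = {C, D, F, I, Q, R}, which has 6 elements.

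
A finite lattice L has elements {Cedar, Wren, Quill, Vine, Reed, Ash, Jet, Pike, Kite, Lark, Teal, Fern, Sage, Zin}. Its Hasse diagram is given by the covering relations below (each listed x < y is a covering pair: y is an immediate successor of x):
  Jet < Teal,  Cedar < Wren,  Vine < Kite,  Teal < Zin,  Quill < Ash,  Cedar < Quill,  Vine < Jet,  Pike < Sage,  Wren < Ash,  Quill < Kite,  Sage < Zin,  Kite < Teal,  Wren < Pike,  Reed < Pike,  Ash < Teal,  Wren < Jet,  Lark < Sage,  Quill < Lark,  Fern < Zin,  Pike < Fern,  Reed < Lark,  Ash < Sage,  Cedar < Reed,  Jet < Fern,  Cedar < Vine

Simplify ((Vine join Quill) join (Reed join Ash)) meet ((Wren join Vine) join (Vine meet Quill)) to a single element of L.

Jet

Vine ∨ Quill = Kite
Reed ∨ Ash = Sage
Kite ∨ Sage = Zin
Wren ∨ Vine = Jet
Vine ∧ Quill = Cedar
Jet ∨ Cedar = Jet
Zin ∧ Jet = Jet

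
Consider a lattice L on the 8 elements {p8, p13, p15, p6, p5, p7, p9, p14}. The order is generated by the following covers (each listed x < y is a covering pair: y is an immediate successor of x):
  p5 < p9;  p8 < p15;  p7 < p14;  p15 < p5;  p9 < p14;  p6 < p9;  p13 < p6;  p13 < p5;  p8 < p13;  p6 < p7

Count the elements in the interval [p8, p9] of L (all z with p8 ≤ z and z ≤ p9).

6

The interval [p8, p9] = {p13, p15, p5, p6, p8, p9}, which has 6 elements.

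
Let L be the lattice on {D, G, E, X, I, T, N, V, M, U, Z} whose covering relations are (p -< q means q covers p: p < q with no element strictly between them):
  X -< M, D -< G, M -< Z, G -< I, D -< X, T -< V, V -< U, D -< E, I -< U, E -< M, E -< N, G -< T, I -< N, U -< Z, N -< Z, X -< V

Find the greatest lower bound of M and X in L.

X

Common lower bounds of {M, X}: D, X.
The greatest among these is X.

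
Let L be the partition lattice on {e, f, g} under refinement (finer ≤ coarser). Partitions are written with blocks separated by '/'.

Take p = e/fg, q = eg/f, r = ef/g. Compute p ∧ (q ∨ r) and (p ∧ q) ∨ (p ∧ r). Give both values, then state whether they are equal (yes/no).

q ∨ r = efg, so p ∧ (q ∨ r) = e/fg ∧ efg = e/fg.
p ∧ q = e/f/g and p ∧ r = e/f/g, so (p ∧ q) ∨ (p ∧ r) = e/f/g ∨ e/f/g = e/f/g.
Equal: no.

e/fg; e/f/g; no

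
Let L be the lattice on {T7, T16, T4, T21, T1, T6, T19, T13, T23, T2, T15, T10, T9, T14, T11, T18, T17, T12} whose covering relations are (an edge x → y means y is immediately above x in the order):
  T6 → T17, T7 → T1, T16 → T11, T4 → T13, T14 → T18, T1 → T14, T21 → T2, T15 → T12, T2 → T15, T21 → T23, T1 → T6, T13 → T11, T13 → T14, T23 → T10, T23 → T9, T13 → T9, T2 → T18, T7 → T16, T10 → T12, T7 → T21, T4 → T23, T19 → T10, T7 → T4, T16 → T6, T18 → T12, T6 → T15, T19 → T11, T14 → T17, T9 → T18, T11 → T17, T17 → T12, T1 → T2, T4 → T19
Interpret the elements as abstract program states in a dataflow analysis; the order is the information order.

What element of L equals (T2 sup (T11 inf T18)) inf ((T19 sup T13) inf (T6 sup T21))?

T11 ∧ T18 = T13
T2 ∨ T13 = T18
T19 ∨ T13 = T11
T6 ∨ T21 = T15
T11 ∧ T15 = T16
T18 ∧ T16 = T7

T7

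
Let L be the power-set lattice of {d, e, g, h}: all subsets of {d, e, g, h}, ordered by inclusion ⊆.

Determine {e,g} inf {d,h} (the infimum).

∅

Common lower bounds of {{e,g}, {d,h}}: ∅.
The greatest among these is ∅.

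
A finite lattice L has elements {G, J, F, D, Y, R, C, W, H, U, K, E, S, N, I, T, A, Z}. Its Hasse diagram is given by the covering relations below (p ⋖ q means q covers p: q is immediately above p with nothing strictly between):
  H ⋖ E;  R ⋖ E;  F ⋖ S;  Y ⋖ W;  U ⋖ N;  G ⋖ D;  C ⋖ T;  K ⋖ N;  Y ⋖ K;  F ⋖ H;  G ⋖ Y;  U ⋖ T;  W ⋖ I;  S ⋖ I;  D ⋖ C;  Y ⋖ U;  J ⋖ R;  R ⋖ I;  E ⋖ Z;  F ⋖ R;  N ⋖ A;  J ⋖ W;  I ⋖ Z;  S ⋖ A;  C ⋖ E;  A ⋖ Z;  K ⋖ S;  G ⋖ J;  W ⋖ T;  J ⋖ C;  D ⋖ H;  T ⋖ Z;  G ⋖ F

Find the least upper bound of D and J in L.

Common upper bounds of {D, J}: C, E, T, Z.
The least among these is C.

C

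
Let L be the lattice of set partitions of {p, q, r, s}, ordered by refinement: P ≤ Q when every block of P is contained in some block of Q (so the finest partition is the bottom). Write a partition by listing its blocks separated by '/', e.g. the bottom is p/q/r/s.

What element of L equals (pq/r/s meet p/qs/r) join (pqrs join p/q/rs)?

pqrs

pq/r/s ∧ p/qs/r = p/q/r/s
pqrs ∨ p/q/rs = pqrs
p/q/r/s ∨ pqrs = pqrs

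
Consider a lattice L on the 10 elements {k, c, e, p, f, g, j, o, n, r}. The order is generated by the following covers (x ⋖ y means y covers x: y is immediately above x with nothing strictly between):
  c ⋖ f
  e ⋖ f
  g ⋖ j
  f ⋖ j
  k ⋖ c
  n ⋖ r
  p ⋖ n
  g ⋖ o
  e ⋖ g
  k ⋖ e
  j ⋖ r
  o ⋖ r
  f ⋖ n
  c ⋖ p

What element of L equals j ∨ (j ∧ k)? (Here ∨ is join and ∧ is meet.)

j

j ∧ k = k
j ∨ k = j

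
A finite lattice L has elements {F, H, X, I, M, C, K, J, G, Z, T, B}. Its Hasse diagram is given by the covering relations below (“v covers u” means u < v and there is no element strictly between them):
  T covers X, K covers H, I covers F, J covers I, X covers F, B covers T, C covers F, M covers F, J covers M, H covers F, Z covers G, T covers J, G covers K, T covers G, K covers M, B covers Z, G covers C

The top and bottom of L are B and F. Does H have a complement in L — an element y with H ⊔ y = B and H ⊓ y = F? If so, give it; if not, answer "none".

none

For every candidate y, either H ∨ y ≠ B or H ∧ y ≠ F; no complement exists.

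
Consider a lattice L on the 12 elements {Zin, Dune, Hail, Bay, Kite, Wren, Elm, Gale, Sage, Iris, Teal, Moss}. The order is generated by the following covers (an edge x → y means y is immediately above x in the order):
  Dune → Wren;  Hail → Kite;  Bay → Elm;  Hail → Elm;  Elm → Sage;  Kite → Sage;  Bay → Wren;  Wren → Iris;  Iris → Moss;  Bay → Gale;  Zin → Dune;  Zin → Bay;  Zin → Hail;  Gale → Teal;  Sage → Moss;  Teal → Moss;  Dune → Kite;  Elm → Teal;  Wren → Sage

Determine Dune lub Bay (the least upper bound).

Wren

Common upper bounds of {Dune, Bay}: Iris, Moss, Sage, Wren.
The least among these is Wren.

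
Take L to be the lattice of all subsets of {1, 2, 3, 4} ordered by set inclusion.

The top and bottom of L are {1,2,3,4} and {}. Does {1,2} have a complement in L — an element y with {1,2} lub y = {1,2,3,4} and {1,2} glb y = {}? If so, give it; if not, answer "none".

{3,4}

Need y with {1,2} ∨ y = {1,2,3,4} and {1,2} ∧ y = {}.
Checking each element gives: {3,4}.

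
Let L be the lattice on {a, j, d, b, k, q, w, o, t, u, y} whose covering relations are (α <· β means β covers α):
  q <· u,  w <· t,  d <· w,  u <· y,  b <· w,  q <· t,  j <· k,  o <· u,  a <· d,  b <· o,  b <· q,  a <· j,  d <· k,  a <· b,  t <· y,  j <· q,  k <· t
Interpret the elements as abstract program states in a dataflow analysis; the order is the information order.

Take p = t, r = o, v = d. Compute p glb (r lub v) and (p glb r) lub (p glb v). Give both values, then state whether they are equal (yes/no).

t; w; no

r lub v = y, so p glb (r lub v) = t glb y = t.
p glb r = b and p glb v = d, so (p glb r) lub (p glb v) = b lub d = w.
Equal: no.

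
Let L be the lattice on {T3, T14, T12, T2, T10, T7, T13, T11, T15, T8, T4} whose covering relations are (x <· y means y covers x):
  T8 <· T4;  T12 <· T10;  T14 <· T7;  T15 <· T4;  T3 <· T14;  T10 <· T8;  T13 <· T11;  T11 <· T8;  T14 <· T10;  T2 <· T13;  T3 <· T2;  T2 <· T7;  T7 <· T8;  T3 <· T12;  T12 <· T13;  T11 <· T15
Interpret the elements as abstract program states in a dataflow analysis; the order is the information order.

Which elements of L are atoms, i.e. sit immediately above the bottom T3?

T12, T14, T2

The atoms are exactly the elements that cover T3: T12, T14, T2.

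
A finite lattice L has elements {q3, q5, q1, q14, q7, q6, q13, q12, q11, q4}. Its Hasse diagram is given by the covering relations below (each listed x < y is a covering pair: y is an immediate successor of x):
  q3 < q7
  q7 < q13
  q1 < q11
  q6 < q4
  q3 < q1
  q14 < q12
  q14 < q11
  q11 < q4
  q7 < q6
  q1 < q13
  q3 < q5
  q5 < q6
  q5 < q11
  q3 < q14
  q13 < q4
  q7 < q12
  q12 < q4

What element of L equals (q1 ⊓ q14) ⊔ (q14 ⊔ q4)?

q1 ∧ q14 = q3
q14 ∨ q4 = q4
q3 ∨ q4 = q4

q4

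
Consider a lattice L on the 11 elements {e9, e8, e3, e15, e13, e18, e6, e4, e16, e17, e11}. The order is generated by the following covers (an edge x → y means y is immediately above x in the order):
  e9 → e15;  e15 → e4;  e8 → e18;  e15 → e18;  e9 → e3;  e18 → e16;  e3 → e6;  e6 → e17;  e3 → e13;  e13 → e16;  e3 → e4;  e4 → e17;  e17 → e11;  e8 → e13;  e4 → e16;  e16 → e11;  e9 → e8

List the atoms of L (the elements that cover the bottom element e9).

The atoms are exactly the elements that cover e9: e15, e3, e8.

e15, e3, e8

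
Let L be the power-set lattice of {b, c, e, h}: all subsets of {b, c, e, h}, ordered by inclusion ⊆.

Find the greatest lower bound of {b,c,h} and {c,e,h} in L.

Under ⊆, meet is intersection: {b,c,h} ∩ {c,e,h} = {c,h}.

{c,h}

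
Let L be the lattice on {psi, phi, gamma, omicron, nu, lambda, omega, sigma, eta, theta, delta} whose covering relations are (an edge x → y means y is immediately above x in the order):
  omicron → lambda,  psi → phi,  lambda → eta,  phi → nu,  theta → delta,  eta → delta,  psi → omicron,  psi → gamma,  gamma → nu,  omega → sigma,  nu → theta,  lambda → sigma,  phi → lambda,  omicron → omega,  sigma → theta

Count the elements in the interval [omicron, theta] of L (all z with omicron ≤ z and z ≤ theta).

The interval [omicron, theta] = {lambda, omega, omicron, sigma, theta}, which has 5 elements.

5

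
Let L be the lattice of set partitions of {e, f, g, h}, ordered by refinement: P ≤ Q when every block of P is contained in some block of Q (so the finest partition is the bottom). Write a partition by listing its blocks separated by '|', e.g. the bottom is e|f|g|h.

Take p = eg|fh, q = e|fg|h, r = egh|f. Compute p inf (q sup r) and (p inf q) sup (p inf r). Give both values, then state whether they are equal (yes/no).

q sup r = efgh, so p inf (q sup r) = eg|fh inf efgh = eg|fh.
p inf q = e|f|g|h and p inf r = eg|f|h, so (p inf q) sup (p inf r) = e|f|g|h sup eg|f|h = eg|f|h.
Equal: no.

eg|fh; eg|f|h; no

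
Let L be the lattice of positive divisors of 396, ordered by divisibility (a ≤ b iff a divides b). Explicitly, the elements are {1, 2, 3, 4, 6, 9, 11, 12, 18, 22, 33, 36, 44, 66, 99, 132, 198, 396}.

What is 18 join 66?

In the divisibility order, the join is the least common multiple: lcm(18, 66) = 198.

198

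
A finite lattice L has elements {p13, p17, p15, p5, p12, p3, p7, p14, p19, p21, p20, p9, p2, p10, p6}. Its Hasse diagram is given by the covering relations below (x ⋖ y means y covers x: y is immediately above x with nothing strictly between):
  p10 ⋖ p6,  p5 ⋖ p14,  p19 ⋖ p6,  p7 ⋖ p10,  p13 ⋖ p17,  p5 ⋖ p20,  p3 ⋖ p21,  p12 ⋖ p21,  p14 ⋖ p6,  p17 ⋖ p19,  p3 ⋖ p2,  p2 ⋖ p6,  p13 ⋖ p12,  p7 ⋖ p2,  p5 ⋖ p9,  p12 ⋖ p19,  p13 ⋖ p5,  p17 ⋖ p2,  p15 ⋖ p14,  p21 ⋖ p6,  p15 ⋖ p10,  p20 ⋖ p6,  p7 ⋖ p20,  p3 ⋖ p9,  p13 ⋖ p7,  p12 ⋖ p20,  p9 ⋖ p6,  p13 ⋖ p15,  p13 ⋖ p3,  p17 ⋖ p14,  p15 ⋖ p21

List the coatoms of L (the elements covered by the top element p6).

p10, p14, p19, p2, p20, p21, p9

The coatoms are exactly the elements covered by p6: p10, p14, p19, p2, p20, p21, p9.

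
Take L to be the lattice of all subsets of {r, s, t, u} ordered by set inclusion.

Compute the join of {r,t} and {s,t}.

{r,s,t}

Under ⊆, join is union: {r,t} ∪ {s,t} = {r,s,t}.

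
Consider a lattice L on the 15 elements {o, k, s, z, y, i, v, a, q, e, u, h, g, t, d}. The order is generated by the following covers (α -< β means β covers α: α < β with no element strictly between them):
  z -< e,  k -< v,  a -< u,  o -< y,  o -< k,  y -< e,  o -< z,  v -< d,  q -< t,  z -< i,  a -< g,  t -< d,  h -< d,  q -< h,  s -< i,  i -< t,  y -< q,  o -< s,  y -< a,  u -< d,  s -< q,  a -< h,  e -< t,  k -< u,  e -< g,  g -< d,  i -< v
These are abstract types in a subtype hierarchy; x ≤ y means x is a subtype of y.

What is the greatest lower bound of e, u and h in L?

y

Common lower bounds of {e, u, h}: o, y.
The greatest among these is y.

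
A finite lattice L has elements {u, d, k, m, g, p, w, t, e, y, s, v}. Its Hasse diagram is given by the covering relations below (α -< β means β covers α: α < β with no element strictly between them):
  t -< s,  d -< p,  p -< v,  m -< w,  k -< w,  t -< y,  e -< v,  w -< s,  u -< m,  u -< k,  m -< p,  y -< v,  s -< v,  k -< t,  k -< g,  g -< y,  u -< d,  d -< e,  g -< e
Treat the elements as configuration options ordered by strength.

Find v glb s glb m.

m

Common lower bounds of {v, s, m}: m, u.
The greatest among these is m.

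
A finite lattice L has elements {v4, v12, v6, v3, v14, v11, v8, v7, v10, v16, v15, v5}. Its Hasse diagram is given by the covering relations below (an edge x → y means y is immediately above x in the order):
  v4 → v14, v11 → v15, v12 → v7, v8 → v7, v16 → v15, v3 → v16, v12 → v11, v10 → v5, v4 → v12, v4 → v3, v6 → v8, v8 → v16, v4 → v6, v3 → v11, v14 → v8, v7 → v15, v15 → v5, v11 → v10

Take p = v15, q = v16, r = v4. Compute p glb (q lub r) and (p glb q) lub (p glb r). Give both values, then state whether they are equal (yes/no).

q lub r = v16, so p glb (q lub r) = v15 glb v16 = v16.
p glb q = v16 and p glb r = v4, so (p glb q) lub (p glb r) = v16 lub v4 = v16.
Equal: yes.

v16; v16; yes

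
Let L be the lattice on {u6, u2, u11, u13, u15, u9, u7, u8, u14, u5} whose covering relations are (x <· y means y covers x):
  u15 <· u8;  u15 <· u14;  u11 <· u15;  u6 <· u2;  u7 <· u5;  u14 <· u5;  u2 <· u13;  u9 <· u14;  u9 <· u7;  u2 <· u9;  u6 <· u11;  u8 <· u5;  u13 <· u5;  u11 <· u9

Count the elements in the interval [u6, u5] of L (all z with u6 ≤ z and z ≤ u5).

The interval [u6, u5] = {u11, u13, u14, u15, u2, u5, u6, u7, u8, u9}, which has 10 elements.

10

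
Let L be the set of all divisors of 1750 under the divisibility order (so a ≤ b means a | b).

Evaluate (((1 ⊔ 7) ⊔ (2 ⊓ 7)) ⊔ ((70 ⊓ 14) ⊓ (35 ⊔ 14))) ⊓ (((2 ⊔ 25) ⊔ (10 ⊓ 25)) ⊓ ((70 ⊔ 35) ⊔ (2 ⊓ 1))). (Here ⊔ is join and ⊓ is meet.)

1 ∨ 7 = 7
2 ∧ 7 = 1
7 ∨ 1 = 7
70 ∧ 14 = 14
35 ∨ 14 = 70
14 ∧ 70 = 14
7 ∨ 14 = 14
2 ∨ 25 = 50
10 ∧ 25 = 5
50 ∨ 5 = 50
70 ∨ 35 = 70
2 ∧ 1 = 1
70 ∨ 1 = 70
50 ∧ 70 = 10
14 ∧ 10 = 2

2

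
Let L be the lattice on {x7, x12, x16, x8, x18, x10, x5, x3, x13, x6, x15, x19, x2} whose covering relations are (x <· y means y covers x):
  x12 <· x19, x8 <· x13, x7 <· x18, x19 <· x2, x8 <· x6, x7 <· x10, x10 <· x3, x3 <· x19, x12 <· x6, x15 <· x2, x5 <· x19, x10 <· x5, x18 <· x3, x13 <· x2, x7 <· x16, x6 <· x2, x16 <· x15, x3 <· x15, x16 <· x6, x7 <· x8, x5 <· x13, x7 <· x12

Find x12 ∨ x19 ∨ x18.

x19

Common upper bounds of {x12, x19, x18}: x19, x2.
The least among these is x19.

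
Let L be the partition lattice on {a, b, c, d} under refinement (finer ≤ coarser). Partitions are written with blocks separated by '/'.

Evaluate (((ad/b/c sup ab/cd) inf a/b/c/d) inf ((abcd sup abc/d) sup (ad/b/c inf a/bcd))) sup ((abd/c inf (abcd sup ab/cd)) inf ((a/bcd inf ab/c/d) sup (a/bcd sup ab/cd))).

ad/b/c ∨ ab/cd = abcd
abcd ∧ a/b/c/d = a/b/c/d
abcd ∨ abc/d = abcd
ad/b/c ∧ a/bcd = a/b/c/d
abcd ∨ a/b/c/d = abcd
a/b/c/d ∧ abcd = a/b/c/d
abcd ∨ ab/cd = abcd
abd/c ∧ abcd = abd/c
a/bcd ∧ ab/c/d = a/b/c/d
a/bcd ∨ ab/cd = abcd
a/b/c/d ∨ abcd = abcd
abd/c ∧ abcd = abd/c
a/b/c/d ∨ abd/c = abd/c

abd/c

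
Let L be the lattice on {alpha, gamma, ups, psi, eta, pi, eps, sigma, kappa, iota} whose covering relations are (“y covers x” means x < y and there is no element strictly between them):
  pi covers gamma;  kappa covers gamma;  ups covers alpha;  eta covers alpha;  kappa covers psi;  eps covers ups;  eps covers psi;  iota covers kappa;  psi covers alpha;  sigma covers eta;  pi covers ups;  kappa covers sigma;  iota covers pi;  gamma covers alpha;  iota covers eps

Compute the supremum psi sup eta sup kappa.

kappa

Common upper bounds of {psi, eta, kappa}: iota, kappa.
The least among these is kappa.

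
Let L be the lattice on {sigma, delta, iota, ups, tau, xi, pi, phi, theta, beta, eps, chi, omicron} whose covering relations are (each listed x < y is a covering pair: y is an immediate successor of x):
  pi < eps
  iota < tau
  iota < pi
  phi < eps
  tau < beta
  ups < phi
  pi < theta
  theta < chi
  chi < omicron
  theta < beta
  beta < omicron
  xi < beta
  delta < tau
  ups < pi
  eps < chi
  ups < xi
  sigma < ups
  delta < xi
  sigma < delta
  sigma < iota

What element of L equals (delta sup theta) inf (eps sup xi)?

delta ∨ theta = beta
eps ∨ xi = omicron
beta ∧ omicron = beta

beta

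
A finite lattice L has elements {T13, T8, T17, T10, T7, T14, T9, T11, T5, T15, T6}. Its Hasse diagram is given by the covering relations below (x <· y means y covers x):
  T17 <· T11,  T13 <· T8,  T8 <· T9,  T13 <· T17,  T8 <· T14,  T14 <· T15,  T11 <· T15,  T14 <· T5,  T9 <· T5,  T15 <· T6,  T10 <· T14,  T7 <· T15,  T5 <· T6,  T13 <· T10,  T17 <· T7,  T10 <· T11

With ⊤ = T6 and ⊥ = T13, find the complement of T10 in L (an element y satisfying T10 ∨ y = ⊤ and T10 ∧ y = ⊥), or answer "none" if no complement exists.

For every candidate y, either T10 ∨ y ≠ T6 or T10 ∧ y ≠ T13; no complement exists.

none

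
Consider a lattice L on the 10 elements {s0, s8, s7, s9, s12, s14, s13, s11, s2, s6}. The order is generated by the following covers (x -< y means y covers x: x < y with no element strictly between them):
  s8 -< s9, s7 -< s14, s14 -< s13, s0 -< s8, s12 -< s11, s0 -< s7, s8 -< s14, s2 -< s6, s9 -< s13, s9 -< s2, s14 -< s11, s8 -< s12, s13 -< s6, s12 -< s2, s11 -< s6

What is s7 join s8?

s14

Common upper bounds of {s7, s8}: s11, s13, s14, s6.
The least among these is s14.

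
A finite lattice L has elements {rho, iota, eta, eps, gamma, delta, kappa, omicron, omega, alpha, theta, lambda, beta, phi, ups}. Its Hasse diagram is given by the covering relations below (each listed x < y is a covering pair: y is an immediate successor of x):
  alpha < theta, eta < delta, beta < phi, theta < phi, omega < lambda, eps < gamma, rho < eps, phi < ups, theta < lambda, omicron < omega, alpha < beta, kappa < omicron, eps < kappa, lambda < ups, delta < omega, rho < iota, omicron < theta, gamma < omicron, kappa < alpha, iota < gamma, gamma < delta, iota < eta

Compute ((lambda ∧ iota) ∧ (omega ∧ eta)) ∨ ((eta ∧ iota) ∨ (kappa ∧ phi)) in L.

omicron

lambda ∧ iota = iota
omega ∧ eta = eta
iota ∧ eta = iota
eta ∧ iota = iota
kappa ∧ phi = kappa
iota ∨ kappa = omicron
iota ∨ omicron = omicron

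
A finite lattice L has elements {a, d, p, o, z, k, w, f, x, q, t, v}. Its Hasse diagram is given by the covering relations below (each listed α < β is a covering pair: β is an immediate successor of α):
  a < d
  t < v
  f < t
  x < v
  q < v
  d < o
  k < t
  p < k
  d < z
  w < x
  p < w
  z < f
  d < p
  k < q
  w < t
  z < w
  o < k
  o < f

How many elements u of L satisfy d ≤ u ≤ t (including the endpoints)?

The interval [d, t] = {d, f, k, o, p, t, w, z}, which has 8 elements.

8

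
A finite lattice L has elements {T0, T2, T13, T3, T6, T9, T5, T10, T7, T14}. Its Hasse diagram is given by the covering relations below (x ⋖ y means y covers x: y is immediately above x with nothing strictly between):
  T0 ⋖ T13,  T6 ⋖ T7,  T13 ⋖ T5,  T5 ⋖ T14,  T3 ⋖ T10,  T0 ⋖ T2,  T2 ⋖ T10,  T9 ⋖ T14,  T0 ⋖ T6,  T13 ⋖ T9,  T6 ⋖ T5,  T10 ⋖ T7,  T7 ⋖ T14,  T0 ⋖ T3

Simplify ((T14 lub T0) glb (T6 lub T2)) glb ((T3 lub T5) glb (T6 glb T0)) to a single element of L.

T0

T14 ∨ T0 = T14
T6 ∨ T2 = T7
T14 ∧ T7 = T7
T3 ∨ T5 = T14
T6 ∧ T0 = T0
T14 ∧ T0 = T0
T7 ∧ T0 = T0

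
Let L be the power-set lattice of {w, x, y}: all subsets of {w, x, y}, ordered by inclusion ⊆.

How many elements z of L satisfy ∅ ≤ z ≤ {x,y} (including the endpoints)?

The interval [∅, {x,y}] = {{x,y}, {x}, {y}, ∅}, which has 4 elements.

4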